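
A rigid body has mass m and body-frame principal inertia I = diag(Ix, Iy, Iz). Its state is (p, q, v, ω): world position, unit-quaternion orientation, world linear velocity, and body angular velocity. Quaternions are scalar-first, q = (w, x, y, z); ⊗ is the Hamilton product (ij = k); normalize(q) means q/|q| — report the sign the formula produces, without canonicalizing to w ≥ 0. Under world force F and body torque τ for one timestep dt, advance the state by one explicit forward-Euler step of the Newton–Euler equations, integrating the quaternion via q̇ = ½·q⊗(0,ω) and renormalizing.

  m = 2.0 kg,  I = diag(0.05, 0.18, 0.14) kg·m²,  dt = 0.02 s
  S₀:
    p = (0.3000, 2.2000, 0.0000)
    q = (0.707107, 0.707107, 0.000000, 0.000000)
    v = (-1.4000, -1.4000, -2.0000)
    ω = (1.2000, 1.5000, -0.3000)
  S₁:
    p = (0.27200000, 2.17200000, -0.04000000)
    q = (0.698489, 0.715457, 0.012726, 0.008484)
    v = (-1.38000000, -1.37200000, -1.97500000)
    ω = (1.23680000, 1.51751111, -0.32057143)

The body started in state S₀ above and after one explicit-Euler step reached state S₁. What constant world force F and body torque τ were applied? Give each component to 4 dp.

velocity change Δv = (0.02000000, 0.02800000, 0.02500000)
F = m·Δv/dt = (2.0000, 2.8000, 2.5000)
ω₁ − ω₀ = (0.03680000, 0.01751111, -0.02057143)
I·α + gyro = (0.1100, 0.1900, 0.0900)

F = (2.0000, 2.8000, 2.5000)
τ = (0.1100, 0.1900, 0.0900)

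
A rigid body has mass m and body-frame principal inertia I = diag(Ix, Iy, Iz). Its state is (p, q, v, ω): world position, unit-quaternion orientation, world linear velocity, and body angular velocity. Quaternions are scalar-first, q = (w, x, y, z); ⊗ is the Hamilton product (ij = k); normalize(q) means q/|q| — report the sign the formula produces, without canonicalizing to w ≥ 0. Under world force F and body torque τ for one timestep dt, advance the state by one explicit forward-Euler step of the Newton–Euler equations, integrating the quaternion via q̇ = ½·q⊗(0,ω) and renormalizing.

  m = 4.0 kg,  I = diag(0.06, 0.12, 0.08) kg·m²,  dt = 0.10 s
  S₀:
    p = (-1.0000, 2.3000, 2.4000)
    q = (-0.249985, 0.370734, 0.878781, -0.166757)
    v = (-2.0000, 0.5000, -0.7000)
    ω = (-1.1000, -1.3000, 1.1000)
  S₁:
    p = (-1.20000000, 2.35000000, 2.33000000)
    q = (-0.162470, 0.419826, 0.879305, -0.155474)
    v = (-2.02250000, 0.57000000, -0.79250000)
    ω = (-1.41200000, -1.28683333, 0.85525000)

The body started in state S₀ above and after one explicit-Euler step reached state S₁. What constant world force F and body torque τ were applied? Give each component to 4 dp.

rate change Δω = (-0.31200000, 0.01316667, -0.24475000)
precession coupling = (0.0572, 0.0242, 0.0858)
I·α + gyro = (-0.1300, 0.0400, -0.1100)
v₁ − v₀ = (-0.02250000, 0.07000000, -0.09250000)
applied force F = (-0.9000, 2.8000, -3.7000)

F = (-0.9000, 2.8000, -3.7000)
τ = (-0.1300, 0.0400, -0.1100)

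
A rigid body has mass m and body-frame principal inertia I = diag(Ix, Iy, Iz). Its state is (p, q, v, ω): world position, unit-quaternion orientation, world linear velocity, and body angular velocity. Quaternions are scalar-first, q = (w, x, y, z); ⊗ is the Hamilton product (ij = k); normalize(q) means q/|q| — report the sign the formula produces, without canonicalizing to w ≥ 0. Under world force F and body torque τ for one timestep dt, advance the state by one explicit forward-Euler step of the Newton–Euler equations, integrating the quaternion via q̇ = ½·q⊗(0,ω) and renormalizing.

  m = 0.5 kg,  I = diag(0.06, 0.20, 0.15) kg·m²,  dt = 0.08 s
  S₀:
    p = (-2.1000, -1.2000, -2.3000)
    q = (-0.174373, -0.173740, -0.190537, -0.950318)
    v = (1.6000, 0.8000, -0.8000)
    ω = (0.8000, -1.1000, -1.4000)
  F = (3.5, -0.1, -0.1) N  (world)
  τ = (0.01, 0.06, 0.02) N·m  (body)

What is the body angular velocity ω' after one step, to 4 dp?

gyro term ω×Iω = (-0.0770, 0.1008, -0.1232)
(τ − ω×Iω)/I = (1.4500, -0.2040, 0.9547)
ω + α·dt = (0.9160, -1.1163, -1.3236)

ω' = (0.9160, -1.1163, -1.3236)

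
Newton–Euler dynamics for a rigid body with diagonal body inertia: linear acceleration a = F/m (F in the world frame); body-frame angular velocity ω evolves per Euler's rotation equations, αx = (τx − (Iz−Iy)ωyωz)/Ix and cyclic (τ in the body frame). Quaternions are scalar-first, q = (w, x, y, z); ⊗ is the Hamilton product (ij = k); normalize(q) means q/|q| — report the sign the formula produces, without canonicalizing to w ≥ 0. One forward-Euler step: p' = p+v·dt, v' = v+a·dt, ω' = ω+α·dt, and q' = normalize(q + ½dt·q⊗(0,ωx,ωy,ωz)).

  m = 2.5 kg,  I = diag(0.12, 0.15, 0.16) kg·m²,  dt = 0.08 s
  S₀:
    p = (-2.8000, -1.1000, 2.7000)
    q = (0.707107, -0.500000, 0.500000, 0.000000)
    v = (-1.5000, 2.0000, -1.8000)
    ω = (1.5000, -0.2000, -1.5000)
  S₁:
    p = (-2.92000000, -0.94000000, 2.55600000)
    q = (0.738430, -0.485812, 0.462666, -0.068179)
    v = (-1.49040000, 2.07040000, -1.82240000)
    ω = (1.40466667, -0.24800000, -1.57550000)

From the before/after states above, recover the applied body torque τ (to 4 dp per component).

τ = (-0.1400, 0.0000, -0.1600)

ω₁ − ω₀ = (-0.09533333, -0.04800000, -0.07550000)
ω₀×(Iω₀) = (0.0030, 0.0900, -0.0090)
applied torque τ = (-0.1400, 0.0000, -0.1600)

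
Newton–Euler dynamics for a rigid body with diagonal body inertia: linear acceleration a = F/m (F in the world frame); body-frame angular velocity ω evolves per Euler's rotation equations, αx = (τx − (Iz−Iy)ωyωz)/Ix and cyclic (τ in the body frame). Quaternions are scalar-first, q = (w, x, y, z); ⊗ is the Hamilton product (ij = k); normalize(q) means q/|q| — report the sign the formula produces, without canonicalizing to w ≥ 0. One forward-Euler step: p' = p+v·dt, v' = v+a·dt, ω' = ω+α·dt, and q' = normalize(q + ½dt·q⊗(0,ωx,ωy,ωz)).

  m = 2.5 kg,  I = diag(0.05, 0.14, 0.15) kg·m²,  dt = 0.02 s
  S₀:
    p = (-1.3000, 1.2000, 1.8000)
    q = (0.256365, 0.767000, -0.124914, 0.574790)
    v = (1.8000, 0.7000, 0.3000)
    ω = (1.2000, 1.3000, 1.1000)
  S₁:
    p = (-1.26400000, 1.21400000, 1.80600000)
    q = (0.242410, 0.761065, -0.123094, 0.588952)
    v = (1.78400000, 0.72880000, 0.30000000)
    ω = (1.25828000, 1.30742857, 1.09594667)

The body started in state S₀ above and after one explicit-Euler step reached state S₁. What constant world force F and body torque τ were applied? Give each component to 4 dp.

F = (-2.0000, 3.6000, 0.0000)
τ = (0.1600, -0.0800, 0.1100)

Δω = ω₁−ω₀ = (0.05828000, 0.00742857, -0.00405333)
ω₀×(Iω₀) = (0.0143, -0.1320, 0.1404)
τ = I·(Δω/dt) + ω₀×(Iω₀) = (0.1600, -0.0800, 0.1100)
Δv = v₁−v₀ = (-0.01600000, 0.02880000, 0.00000000)
F = m·Δv/dt = (-2.0000, 3.6000, 0.0000)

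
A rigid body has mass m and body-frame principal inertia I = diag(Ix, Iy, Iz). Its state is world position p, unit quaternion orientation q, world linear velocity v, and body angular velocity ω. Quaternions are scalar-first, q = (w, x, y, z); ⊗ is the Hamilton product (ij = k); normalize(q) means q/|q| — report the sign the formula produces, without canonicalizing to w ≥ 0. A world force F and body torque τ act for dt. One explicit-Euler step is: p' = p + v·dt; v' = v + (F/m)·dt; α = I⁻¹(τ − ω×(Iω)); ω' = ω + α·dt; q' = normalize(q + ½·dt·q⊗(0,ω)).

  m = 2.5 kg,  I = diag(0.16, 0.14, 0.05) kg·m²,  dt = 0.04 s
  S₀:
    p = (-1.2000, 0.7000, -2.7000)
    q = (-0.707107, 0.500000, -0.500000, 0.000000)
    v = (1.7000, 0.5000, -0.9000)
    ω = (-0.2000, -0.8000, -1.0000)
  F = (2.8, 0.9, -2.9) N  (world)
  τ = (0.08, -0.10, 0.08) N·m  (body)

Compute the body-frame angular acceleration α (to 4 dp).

precession coupling ω×(Iω) = (-0.0720, 0.0220, -0.0032)
α = I⁻¹(τ − ω×Iω) = (0.9500, -0.8714, 1.6640)

α = (0.9500, -0.8714, 1.6640)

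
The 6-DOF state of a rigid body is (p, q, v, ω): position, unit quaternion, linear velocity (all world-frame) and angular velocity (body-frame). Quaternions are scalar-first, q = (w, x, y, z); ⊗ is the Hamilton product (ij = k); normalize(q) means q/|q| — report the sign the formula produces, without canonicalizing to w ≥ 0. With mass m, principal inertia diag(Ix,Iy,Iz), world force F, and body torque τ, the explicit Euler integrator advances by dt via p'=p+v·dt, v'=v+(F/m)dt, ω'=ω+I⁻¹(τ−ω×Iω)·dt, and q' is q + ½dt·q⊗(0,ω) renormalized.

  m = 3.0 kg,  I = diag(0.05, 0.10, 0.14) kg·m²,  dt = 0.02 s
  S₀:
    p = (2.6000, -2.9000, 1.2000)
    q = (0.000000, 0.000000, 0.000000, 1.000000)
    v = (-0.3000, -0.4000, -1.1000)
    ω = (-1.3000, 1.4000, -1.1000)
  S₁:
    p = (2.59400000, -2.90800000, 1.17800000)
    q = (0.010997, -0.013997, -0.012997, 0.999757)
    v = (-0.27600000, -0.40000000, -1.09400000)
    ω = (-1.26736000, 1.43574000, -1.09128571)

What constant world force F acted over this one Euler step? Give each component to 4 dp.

F = (3.6000, 0.0000, 0.9000)

v₁ − v₀ = (0.02400000, 0.00000000, 0.00600000)
F = m·Δv/dt = (3.6000, 0.0000, 0.9000)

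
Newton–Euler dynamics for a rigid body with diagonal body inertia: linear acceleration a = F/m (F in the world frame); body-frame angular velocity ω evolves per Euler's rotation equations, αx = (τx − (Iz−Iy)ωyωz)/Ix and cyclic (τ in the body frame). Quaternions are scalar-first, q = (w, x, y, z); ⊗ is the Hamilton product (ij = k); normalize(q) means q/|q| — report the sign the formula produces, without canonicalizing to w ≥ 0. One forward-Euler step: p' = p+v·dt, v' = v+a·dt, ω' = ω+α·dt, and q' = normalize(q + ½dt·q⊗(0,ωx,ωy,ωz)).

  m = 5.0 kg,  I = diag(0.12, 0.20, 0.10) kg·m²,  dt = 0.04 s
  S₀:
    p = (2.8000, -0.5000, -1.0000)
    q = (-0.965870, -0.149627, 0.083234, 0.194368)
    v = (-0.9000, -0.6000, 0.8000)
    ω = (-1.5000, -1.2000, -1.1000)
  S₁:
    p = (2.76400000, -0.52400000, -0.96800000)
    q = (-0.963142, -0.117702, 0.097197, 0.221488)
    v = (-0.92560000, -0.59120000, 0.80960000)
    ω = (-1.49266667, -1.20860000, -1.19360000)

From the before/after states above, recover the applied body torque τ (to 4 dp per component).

τ = (-0.1100, -0.0100, -0.0900)

rate change Δω = (0.00733333, -0.00860000, -0.09360000)
ω₀×(Iω₀) = (-0.1320, 0.0330, 0.1440)
I·α + gyro = (-0.1100, -0.0100, -0.0900)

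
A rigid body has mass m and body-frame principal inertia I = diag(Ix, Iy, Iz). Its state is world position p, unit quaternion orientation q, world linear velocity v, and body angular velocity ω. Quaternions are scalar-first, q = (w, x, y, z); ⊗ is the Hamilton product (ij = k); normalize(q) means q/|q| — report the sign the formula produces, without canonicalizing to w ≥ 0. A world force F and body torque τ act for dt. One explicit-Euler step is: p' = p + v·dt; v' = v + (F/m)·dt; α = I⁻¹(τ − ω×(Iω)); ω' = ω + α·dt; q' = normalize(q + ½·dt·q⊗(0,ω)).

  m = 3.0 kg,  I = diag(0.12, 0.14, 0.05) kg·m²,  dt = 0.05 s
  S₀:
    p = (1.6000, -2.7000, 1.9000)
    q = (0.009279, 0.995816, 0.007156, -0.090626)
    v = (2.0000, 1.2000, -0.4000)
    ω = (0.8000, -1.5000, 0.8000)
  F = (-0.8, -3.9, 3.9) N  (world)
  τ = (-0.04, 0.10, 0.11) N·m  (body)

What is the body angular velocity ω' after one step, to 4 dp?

ω' = (0.7383, -1.4803, 0.9340)

precession coupling ω×(Iω) = (0.1080, 0.0448, -0.0240)
angular accel α = (-1.2333, 0.3943, 2.6800)
new body rate ω' = (0.7383, -1.4803, 0.9340)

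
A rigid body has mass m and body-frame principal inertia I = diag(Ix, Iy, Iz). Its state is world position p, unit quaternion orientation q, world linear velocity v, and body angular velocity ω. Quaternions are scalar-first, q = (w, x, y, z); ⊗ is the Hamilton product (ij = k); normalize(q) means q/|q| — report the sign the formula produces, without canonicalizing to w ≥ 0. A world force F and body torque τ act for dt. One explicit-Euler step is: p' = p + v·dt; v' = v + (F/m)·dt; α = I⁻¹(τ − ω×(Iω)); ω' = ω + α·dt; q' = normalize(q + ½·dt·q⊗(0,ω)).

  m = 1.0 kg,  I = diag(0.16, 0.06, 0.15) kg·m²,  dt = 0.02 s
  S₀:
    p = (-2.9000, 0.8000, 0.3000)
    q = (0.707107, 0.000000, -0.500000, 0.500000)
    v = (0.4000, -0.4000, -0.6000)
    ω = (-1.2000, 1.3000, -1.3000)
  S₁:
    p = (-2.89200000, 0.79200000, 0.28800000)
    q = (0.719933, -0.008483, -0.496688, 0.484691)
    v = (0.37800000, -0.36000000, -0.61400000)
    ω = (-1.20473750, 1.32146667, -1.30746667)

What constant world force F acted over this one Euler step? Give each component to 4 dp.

v₁ − v₀ = (-0.02200000, 0.04000000, -0.01400000)
m·(v₁−v₀)/dt = (-1.1000, 2.0000, -0.7000)

F = (-1.1000, 2.0000, -0.7000)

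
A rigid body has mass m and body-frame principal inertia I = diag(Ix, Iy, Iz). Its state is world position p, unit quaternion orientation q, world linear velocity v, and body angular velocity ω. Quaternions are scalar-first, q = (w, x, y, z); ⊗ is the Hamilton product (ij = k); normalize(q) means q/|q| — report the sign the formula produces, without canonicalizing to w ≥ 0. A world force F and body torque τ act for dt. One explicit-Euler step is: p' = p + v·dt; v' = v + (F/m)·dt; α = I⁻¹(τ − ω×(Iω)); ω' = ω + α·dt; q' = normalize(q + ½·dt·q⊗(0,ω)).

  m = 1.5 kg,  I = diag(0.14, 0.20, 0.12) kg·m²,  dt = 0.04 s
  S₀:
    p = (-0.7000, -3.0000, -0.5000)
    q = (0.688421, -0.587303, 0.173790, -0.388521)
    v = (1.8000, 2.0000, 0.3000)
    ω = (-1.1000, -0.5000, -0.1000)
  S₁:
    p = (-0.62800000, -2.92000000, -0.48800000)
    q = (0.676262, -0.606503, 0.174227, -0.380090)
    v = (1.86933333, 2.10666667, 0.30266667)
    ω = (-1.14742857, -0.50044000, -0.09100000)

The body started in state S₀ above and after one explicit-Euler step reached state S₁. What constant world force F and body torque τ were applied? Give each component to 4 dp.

velocity change Δv = (0.06933333, 0.10666667, 0.00266667)
F = m·Δv/dt = (2.6000, 4.0000, 0.1000)
Δω = ω₁−ω₀ = (-0.04742857, -0.00044000, 0.00900000)
ω₀×(Iω₀) = (-0.0040, 0.0022, 0.0330)
τ = I·(Δω/dt) + ω₀×(Iω₀) = (-0.1700, 0.0000, 0.0600)

F = (2.6000, 4.0000, 0.1000)
τ = (-0.1700, 0.0000, 0.0600)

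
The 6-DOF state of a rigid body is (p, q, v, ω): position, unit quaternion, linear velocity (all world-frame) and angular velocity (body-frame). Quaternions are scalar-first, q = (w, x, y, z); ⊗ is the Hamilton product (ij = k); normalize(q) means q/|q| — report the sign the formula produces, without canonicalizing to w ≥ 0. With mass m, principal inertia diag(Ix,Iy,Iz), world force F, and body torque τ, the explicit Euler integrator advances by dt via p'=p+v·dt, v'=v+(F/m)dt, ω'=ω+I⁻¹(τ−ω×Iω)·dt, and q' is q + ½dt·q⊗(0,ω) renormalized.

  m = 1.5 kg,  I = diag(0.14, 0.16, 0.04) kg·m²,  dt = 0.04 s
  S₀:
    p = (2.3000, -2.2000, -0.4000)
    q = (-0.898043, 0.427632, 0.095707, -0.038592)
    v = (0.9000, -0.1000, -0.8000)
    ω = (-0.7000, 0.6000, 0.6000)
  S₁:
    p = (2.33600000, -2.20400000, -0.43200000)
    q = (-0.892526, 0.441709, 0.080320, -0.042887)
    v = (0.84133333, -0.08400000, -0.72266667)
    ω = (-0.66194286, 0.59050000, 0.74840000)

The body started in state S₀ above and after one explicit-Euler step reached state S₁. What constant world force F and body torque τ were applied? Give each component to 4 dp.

F = (-2.2000, 0.6000, 2.9000)
τ = (0.0900, -0.0800, 0.1400)

velocity change Δv = (-0.05866667, 0.01600000, 0.07733333)
F = m·Δv/dt = (-2.2000, 0.6000, 2.9000)
ω₁ − ω₀ = (0.03805714, -0.00950000, 0.14840000)
I·α + gyro = (0.0900, -0.0800, 0.1400)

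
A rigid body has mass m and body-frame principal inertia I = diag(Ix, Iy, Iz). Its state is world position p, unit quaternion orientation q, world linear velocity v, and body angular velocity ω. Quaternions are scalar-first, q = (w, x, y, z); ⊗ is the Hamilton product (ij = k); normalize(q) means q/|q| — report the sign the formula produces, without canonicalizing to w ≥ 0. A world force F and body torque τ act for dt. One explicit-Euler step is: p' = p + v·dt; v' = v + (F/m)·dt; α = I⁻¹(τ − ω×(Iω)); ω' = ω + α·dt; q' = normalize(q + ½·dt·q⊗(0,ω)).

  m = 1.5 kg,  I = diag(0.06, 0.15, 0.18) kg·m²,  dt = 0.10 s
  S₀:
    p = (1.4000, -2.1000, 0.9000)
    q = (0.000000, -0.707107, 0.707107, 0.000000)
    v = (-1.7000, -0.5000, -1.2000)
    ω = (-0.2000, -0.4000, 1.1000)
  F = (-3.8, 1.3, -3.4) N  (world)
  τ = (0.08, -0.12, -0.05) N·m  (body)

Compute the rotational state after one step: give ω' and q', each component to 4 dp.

ω' = (-0.0447, -0.4976, 1.0682)
q' = (0.0071, -0.6670, 0.7447, 0.0212)

α = I⁻¹(τ − ω×Iω) = (1.5533, -0.9760, -0.3178)
ω' = ω + α·dt = (-0.0447, -0.4976, 1.0682)
q⊗(0,ω) = (0.1414214, 0.7778177, 0.7778177, 0.4242642)
q + ½dt·q⊗(0,ω), renormalized = (0.0071, -0.6670, 0.7447, 0.0212)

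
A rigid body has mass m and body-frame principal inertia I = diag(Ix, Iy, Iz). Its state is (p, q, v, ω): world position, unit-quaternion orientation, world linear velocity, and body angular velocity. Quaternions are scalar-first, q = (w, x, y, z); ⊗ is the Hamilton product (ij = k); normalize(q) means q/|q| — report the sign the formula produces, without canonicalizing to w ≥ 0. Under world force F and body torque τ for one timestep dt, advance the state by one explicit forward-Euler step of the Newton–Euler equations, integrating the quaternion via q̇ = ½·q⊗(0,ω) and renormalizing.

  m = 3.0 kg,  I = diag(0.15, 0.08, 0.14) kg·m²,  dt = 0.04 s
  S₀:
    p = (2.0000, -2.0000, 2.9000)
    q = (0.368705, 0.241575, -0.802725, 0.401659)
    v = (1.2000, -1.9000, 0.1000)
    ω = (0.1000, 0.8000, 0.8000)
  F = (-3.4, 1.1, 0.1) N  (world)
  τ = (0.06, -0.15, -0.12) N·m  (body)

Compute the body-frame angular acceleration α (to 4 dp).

gyro term ω×Iω = (0.0384, 0.0008, -0.0056)
(τ − ω×Iω)/I = (0.1440, -1.8850, -0.8171)

α = (0.1440, -1.8850, -0.8171)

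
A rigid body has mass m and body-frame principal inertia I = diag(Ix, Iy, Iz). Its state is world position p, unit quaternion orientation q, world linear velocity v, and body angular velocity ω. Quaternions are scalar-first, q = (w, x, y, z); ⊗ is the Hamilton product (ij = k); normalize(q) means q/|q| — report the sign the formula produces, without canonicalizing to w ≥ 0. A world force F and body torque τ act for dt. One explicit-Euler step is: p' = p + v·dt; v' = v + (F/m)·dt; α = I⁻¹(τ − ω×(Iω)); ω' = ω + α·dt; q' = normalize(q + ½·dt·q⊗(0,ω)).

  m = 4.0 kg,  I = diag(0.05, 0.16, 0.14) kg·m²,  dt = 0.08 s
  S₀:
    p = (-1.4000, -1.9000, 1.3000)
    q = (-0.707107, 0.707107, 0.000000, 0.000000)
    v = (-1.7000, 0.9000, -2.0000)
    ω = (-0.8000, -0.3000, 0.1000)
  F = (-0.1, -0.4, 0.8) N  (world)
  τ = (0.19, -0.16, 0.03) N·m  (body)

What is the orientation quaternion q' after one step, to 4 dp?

Hamilton product q⊗(0,ω) = (0.5656856, 0.5656856, 0.1414214, -0.2828428)
q + ½dt·q⊗(0,ω), renormalized = (-0.6841, 0.7293, 0.0057, -0.0113)

q' = (-0.6841, 0.7293, 0.0057, -0.0113)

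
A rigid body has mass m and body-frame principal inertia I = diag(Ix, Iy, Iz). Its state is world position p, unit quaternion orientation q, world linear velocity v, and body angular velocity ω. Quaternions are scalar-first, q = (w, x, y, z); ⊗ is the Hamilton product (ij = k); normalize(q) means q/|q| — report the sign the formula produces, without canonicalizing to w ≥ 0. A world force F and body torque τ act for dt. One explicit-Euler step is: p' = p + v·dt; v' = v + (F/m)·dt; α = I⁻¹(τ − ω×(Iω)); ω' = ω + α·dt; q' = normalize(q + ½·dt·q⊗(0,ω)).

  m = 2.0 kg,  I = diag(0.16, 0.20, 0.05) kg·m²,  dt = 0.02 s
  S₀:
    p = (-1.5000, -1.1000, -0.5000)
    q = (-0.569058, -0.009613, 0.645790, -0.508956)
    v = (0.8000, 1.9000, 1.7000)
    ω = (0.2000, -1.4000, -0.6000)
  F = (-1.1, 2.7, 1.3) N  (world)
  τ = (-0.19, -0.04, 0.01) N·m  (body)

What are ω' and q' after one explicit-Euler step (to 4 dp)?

α = I⁻¹(τ − ω×Iω) = (-0.4000, -0.1340, 0.4240)
new body rate ω' = (0.1920, -1.4027, -0.5915)
Hamilton product q⊗(0,ω) = (0.6006550, -1.2138240, 0.6891222, 0.2257350)
q + ½dt·q⊗(0,ω), renormalized = (-0.5630, -0.0217, 0.6526, -0.5066)

ω' = (0.1920, -1.4027, -0.5915)
q' = (-0.5630, -0.0217, 0.6526, -0.5066)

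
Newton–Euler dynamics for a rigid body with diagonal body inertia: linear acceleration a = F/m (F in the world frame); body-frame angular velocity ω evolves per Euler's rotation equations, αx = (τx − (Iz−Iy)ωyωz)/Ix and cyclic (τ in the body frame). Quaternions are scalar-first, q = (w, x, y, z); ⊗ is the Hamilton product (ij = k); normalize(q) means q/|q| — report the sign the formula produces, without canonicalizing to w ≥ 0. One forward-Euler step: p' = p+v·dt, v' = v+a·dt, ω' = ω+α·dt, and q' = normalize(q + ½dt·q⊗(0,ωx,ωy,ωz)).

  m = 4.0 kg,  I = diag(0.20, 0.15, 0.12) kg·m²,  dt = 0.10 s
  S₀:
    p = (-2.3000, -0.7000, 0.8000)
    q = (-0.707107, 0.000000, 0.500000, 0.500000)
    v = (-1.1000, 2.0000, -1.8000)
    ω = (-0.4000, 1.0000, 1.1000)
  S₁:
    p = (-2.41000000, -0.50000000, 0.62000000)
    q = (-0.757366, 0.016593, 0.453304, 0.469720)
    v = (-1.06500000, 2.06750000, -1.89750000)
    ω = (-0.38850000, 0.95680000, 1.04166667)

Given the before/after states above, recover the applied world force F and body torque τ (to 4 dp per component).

Δω = ω₁−ω₀ = (0.01150000, -0.04320000, -0.05833333)
precession coupling = (-0.0330, -0.0352, 0.0200)
applied torque τ = (-0.0100, -0.1000, -0.0500)
velocity change Δv = (0.03500000, 0.06750000, -0.09750000)
applied force F = (1.4000, 2.7000, -3.9000)

F = (1.4000, 2.7000, -3.9000)
τ = (-0.0100, -0.1000, -0.0500)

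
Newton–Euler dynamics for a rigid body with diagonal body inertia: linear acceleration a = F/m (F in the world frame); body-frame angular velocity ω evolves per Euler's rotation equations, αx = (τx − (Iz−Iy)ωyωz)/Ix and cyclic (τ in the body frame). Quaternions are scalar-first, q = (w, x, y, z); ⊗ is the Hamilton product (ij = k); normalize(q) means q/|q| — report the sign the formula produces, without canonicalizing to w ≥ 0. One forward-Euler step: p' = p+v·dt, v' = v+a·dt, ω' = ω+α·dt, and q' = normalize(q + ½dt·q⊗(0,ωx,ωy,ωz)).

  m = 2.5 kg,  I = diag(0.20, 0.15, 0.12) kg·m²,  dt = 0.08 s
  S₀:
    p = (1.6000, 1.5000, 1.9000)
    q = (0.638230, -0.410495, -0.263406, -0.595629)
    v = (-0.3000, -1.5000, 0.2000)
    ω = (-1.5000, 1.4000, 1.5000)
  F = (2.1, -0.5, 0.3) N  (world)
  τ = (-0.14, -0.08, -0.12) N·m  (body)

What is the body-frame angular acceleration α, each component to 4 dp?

gyro term ω×Iω = (-0.0630, -0.1800, 0.1050)
α = I⁻¹(τ − ω×Iω) = (-0.3850, 0.6667, -1.8750)

α = (-0.3850, 0.6667, -1.8750)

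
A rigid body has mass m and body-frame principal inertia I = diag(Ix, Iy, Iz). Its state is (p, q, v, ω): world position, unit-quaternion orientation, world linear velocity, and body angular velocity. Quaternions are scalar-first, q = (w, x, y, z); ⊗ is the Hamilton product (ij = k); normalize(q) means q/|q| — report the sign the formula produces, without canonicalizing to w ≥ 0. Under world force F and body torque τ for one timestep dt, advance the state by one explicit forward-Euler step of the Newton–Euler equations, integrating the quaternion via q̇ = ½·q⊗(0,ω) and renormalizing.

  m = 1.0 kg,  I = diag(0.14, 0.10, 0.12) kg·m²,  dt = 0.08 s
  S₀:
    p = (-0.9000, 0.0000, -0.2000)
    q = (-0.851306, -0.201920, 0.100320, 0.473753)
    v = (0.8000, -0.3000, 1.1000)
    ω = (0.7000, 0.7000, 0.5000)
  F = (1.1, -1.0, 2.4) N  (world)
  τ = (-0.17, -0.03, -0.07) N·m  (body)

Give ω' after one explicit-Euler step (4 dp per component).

ω' = (0.5989, 0.6704, 0.4664)

angular accel α = (-1.2643, -0.3700, -0.4200)
new body rate ω' = (0.5989, 0.6704, 0.4664)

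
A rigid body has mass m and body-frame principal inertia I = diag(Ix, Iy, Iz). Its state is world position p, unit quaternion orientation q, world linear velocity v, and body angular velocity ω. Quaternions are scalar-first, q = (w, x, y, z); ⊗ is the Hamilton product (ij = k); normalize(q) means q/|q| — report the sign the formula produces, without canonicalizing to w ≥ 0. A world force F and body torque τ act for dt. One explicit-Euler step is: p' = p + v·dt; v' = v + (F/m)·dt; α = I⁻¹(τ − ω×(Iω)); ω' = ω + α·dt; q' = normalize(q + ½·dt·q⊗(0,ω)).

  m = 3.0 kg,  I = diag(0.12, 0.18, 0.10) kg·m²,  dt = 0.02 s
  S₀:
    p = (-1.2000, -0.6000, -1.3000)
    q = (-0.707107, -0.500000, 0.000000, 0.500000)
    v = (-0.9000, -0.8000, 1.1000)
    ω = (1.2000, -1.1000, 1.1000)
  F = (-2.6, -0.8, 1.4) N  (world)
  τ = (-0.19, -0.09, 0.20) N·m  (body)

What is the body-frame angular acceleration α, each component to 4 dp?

α = (-2.3900, -0.6467, 2.7920)

gyro term ω×Iω = (0.0968, 0.0264, -0.0792)
(τ − ω×Iω)/I = (-2.3900, -0.6467, 2.7920)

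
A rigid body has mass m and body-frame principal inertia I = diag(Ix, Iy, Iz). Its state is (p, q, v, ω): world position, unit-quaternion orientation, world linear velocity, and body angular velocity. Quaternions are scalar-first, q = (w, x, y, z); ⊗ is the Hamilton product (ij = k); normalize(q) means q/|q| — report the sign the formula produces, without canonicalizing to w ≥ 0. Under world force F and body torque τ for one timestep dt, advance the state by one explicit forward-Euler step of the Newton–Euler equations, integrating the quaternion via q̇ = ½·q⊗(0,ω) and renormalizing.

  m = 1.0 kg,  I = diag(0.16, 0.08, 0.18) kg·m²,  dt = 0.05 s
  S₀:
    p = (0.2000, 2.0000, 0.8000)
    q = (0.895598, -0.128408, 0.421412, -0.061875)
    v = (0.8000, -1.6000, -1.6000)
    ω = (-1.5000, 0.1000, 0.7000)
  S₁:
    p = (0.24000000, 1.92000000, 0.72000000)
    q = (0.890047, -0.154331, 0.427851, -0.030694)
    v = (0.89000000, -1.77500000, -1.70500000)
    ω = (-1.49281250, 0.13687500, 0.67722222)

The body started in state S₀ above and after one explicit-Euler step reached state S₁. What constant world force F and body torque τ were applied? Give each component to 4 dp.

F = (1.8000, -3.5000, -2.1000)
τ = (0.0300, 0.0800, -0.0700)

v₁ − v₀ = (0.09000000, -0.17500000, -0.10500000)
F = m·Δv/dt = (1.8000, -3.5000, -2.1000)
Δω = ω₁−ω₀ = (0.00718750, 0.03687500, -0.02277778)
τ = I·(Δω/dt) + ω₀×(Iω₀) = (0.0300, 0.0800, -0.0700)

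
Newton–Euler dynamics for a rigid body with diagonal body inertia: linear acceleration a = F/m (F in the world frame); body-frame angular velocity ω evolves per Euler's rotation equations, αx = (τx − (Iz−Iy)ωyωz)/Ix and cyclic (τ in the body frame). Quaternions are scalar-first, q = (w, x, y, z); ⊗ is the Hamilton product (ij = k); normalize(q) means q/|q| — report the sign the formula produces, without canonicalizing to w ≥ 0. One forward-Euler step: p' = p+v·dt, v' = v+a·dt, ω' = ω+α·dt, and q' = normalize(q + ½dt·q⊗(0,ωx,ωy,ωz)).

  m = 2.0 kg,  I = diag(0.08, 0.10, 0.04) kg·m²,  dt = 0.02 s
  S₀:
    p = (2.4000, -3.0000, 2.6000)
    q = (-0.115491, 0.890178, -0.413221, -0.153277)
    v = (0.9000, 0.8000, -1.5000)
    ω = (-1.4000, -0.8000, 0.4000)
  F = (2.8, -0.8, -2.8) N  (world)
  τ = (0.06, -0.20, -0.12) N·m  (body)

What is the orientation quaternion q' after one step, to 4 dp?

q' = (-0.1057, 0.8888, -0.4137, -0.1666)

2q̇ = q⊗(0,ω) = (0.9769832, -0.1262226, -0.0490906, -1.3368482)
updated quaternion q' = (-0.1057, 0.8888, -0.4137, -0.1666)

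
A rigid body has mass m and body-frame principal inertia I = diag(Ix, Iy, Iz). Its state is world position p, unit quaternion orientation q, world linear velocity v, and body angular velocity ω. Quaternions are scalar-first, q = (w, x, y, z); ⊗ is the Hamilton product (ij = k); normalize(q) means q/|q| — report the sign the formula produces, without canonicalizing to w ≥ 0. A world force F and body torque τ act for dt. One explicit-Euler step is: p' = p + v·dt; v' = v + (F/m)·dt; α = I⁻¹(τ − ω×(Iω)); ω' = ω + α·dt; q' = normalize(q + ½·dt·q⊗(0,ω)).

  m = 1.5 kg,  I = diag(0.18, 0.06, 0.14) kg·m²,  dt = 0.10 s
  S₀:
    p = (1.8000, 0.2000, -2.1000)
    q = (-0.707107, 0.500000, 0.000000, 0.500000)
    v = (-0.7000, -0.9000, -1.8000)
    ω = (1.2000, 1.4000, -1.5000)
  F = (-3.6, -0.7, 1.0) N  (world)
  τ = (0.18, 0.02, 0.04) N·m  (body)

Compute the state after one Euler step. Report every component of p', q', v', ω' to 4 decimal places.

p' = (1.7300, 0.1100, -2.2800)
q' = (-0.6947, 0.4196, 0.0179, 0.5839)
v' = (-0.9400, -0.9467, -1.7333)
ω' = (1.3933, 1.5533, -1.3274)

ω×(Iω) gyroscopic = (-0.1680, -0.0720, -0.2016)
angular accel α = (1.9333, 1.5333, 1.7257)
ω + α·dt = (1.3933, 1.5533, -1.3274)
Hamilton product q⊗(0,ω) = (0.1500000, -1.5485284, 0.3600502, 1.7606605)
q' = normalize(q + ½dt·q⊗(0,ω)) = (-0.6947, 0.4196, 0.0179, 0.5839)
linear accel F/m = (-2.4000, -0.4667, 0.6667)
p + v·dt = (1.7300, 0.1100, -2.2800)
v + (F/m)dt = (-0.9400, -0.9467, -1.7333)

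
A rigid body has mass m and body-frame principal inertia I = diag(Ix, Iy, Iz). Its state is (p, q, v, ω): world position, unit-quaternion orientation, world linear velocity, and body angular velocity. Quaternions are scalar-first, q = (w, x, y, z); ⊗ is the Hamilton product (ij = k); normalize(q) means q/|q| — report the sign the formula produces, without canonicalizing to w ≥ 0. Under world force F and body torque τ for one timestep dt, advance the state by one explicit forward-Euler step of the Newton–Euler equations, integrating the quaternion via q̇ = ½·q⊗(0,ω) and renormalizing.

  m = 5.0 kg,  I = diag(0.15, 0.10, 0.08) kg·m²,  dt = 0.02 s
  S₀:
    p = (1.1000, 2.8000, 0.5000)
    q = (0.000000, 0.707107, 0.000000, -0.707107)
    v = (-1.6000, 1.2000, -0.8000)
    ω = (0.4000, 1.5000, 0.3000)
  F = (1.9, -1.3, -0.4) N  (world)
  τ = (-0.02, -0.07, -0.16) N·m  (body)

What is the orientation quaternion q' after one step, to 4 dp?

q' = (-0.0007, 0.7176, -0.0049, -0.6964)

Hamilton product q⊗(0,ω) = (-0.0707107, 1.0606605, -0.4949749, 1.0606605)
q' = normalize(q + ½dt·q⊗(0,ω)) = (-0.0007, 0.7176, -0.0049, -0.6964)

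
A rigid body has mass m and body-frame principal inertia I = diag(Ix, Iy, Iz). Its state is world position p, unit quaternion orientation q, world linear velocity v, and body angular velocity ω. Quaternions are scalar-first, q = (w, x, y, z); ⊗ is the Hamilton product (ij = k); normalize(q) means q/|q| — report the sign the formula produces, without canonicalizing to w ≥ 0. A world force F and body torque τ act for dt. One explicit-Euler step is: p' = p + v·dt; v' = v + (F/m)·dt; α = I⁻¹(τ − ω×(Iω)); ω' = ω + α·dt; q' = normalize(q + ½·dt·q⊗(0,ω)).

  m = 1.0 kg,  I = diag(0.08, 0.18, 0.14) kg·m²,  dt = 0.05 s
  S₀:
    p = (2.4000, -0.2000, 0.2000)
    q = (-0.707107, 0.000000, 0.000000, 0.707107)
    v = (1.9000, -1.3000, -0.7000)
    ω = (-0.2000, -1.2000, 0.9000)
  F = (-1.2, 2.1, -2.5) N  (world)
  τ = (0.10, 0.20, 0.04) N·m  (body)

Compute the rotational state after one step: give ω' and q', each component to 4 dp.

ω' = (-0.1645, -1.1474, 0.9057)
q' = (-0.7225, 0.0247, 0.0177, 0.6907)

ω×(Iω) gyroscopic = (0.0432, 0.0108, 0.0240)
angular accel α = (0.7100, 1.0511, 0.1143)
ω + α·dt = (-0.1645, -1.1474, 0.9057)
2q̇ = q⊗(0,ω) = (-0.6363963, 0.9899498, 0.7071070, -0.6363963)
updated quaternion q' = (-0.7225, 0.0247, 0.0177, 0.6907)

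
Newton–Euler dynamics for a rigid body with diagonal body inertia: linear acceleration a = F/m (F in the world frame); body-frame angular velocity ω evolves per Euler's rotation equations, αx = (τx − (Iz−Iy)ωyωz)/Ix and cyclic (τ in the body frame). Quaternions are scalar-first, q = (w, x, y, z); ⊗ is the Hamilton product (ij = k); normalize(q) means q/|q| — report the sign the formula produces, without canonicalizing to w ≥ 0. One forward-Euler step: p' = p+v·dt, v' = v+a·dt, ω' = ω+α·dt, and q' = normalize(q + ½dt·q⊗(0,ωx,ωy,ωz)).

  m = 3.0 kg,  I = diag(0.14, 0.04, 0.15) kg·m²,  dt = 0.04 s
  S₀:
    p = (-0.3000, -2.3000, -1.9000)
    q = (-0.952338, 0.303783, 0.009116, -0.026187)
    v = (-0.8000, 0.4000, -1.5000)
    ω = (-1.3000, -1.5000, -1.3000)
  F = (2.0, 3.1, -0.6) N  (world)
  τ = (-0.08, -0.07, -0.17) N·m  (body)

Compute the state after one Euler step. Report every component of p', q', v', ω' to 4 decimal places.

p' = (-0.3320, -2.2840, -1.9600)
q' = (-0.9438, 0.3272, 0.0462, -0.0103)
v' = (-0.7733, 0.4413, -1.5080)
ω' = (-1.3841, -1.5531, -1.2933)

angular accel α = (-2.1036, -1.3275, 0.1667)
ω + α·dt = (-1.3841, -1.5531, -1.2933)
Hamilton product q⊗(0,ω) = (0.3745488, 1.1869081, 1.8574680, 0.7942157)
updated quaternion q' = (-0.9438, 0.3272, 0.0462, -0.0103)
new position p' = (-0.3320, -2.2840, -1.9600)
v' = v + a·dt = (-0.7733, 0.4413, -1.5080)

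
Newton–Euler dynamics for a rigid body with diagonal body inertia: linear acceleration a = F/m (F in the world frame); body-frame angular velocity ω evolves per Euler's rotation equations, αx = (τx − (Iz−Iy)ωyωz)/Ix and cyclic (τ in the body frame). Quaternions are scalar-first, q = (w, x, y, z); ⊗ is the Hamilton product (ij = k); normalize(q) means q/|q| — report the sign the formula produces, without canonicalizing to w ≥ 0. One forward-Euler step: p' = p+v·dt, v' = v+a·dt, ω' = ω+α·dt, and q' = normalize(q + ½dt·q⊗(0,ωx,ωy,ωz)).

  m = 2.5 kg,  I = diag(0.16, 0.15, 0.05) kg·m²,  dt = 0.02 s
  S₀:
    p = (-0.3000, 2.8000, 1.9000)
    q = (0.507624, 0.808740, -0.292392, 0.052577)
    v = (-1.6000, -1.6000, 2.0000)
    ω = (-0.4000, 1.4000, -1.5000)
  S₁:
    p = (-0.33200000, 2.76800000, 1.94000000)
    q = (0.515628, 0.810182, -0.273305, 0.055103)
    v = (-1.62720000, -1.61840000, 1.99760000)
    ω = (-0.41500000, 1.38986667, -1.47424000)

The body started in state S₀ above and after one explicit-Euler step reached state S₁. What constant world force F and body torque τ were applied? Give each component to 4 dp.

Δω = ω₁−ω₀ = (-0.01500000, -0.01013333, 0.02576000)
I·α + gyro = (0.0900, -0.0100, 0.0700)
Δv = v₁−v₀ = (-0.02720000, -0.01840000, -0.00240000)
m·(v₁−v₀)/dt = (-3.4000, -2.3000, -0.3000)

F = (-3.4000, -2.3000, -0.3000)
τ = (0.0900, -0.0100, 0.0700)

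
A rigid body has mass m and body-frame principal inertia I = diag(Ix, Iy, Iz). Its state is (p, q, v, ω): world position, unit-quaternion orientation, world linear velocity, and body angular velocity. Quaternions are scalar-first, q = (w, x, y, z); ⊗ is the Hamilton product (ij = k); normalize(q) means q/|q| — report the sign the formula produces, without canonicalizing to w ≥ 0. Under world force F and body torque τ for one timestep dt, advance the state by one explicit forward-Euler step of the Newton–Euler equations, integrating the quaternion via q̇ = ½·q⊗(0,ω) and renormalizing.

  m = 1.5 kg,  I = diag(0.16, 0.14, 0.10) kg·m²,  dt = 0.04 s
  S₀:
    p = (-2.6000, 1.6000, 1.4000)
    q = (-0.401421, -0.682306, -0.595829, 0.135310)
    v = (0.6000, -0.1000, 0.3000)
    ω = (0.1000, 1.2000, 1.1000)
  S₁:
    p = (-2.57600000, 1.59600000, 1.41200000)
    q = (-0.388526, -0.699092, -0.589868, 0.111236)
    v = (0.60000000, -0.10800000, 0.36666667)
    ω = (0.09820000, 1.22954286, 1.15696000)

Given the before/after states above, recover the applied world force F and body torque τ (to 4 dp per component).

v₁ − v₀ = (0.00000000, -0.00800000, 0.06666667)
F = m·Δv/dt = (0.0000, -0.3000, 2.5000)
Δω = ω₁−ω₀ = (-0.00180000, 0.02954286, 0.05696000)
τ = I·(Δω/dt) + ω₀×(Iω₀) = (-0.0600, 0.1100, 0.1400)

F = (0.0000, -0.3000, 2.5000)
τ = (-0.0600, 0.1100, 0.1400)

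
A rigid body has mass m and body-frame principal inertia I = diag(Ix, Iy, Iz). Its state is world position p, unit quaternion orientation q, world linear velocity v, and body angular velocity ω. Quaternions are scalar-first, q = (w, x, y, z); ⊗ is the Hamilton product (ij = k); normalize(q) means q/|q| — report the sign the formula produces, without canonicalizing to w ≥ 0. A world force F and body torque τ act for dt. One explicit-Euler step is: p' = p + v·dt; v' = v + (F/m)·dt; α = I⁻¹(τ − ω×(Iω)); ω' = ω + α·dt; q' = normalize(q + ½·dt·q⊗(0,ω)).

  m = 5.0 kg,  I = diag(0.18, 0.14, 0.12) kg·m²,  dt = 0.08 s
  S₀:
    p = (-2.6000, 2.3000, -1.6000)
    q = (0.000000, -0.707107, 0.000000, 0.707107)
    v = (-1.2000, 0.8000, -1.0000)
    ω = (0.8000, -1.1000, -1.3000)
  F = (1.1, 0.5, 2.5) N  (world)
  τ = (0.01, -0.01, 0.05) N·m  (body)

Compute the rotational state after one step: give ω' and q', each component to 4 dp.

ω×(Iω) gyroscopic = (-0.0286, -0.0624, 0.0352)
angular accel α = (0.2144, 0.3743, 0.1233)
ω' = ω + α·dt = (0.8172, -1.0701, -1.2901)
q⊗(0,ω) = (1.4849247, 0.7778177, -0.3535535, 0.7778177)
updated quaternion q' = (0.0592, -0.6741, -0.0141, 0.7361)

ω' = (0.8172, -1.0701, -1.2901)
q' = (0.0592, -0.6741, -0.0141, 0.7361)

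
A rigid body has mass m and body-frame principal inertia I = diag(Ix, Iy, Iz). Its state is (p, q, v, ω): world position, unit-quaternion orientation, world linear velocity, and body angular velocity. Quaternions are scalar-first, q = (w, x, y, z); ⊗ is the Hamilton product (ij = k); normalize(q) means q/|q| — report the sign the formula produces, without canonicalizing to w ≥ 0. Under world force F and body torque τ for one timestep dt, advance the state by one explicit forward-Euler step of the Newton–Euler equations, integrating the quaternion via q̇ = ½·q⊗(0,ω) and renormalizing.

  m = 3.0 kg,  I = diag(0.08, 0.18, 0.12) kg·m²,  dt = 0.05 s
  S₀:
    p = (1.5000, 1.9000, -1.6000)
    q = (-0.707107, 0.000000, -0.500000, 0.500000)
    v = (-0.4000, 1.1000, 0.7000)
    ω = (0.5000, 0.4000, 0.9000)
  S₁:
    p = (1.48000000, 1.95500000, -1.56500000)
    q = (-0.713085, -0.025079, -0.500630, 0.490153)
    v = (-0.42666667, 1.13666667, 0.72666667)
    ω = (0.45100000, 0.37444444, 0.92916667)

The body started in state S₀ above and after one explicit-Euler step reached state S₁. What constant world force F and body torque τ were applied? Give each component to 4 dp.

Δv = v₁−v₀ = (-0.02666667, 0.03666667, 0.02666667)
F = m·Δv/dt = (-1.6000, 2.2000, 1.6000)
rate change Δω = (-0.04900000, -0.02555556, 0.02916667)
τ = I·(Δω/dt) + ω₀×(Iω₀) = (-0.1000, -0.1100, 0.0900)

F = (-1.6000, 2.2000, 1.6000)
τ = (-0.1000, -0.1100, 0.0900)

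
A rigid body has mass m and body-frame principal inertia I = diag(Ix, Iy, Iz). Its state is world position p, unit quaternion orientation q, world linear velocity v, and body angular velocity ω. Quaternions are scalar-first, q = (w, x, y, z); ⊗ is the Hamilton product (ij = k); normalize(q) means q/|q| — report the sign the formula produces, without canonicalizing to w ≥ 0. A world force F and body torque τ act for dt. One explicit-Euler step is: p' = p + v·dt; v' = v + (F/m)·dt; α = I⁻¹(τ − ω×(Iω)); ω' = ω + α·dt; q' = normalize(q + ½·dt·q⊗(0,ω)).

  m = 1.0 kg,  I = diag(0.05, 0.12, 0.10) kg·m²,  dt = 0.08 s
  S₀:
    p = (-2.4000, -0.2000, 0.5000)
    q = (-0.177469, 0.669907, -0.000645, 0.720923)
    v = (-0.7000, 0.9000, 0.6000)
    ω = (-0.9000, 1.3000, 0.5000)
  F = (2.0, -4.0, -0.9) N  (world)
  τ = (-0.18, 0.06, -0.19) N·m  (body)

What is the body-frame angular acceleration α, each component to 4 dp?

α = (-3.3400, 0.3125, -1.0810)

ω×(Iω) gyroscopic = (-0.0130, 0.0225, -0.0819)
(τ − ω×Iω)/I = (-3.3400, 0.3125, -1.0810)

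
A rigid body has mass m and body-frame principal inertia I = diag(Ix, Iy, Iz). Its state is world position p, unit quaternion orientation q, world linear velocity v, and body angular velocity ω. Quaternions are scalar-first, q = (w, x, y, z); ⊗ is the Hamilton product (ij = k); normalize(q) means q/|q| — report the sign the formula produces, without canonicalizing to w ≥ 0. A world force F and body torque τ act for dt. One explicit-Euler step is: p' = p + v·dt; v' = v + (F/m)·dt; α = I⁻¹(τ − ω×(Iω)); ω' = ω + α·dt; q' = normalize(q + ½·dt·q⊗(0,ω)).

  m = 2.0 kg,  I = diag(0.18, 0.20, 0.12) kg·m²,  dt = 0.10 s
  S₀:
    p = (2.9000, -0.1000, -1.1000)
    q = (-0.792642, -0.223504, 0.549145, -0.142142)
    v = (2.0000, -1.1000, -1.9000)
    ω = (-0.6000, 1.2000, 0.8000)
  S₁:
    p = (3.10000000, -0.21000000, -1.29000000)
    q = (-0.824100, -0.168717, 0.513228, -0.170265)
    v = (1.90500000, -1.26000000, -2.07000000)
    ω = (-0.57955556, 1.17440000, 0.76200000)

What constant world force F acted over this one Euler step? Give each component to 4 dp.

F = (-1.9000, -3.2000, -3.4000)

velocity change Δv = (-0.09500000, -0.16000000, -0.17000000)
F = m·Δv/dt = (-1.9000, -3.2000, -3.4000)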